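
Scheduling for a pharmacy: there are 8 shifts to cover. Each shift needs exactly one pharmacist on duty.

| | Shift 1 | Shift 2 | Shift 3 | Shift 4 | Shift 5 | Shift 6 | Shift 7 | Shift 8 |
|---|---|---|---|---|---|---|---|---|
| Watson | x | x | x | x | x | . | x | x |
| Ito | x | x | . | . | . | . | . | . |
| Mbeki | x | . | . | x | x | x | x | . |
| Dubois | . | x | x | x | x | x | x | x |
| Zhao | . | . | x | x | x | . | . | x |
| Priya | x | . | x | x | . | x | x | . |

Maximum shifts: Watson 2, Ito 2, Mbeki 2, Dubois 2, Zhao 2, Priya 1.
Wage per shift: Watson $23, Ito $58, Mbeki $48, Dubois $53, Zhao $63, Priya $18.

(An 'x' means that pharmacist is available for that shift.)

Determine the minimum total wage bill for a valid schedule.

$324

Picking the cheapest available pharmacist for each shift independently would cost $159, but that ignores the shift limits.
An optimal schedule: Shift 1→Ito, Shift 2→Watson, Shift 3→Dubois, Shift 4→Dubois, Shift 5→Mbeki, Shift 6→Priya, Shift 7→Mbeki, Shift 8→Watson.
Total: 58 + 23 + 53 + 53 + 48 + 18 + 48 + 23 = $324.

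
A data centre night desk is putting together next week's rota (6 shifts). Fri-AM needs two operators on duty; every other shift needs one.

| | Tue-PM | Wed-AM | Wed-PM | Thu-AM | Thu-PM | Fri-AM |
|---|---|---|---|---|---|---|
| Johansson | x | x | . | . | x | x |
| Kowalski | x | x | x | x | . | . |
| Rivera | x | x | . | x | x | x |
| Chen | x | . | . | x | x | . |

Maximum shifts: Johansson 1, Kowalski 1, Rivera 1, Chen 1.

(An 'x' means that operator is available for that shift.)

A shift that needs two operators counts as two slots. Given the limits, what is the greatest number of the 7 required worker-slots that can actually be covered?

4

Total capacity across all operators is 1+1+1+1 = 4, and 7 slots are needed, so at most 4 can be filled.
An assignment achieving 4: Wed-PM→Kowalski, Thu-AM→Chen, Fri-AM→Johansson+Rivera.
Loads: Johansson 1/1, Kowalski 1/1, Rivera 1/1, Chen 1/1.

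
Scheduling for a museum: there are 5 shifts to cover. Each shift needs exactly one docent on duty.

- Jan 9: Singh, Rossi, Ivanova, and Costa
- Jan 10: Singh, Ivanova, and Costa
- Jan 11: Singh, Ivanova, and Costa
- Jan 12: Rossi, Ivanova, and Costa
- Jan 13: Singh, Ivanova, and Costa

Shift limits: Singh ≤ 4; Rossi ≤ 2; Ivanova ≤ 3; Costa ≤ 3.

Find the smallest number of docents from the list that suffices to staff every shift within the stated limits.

5 slots to fill and no one can take more than 4, so at least ⌈5/4⌉ = 2 docents are needed.
Singh and Rossi alone can cover everything: Jan 9→Singh, Jan 10→Singh, Jan 11→Singh, Jan 12→Rossi, Jan 13→Singh.

2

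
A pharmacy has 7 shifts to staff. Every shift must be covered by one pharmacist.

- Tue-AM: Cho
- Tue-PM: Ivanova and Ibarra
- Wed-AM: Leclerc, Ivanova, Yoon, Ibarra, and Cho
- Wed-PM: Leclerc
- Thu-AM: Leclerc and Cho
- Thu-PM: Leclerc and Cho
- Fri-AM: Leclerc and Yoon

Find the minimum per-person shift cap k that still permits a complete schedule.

With 5 pharmacists and 7 worker-slots to fill, someone must work at least ⌈7/5⌉ = 2 shifts, so k ≥ 2.
k = 2 works: Tue-AM→Cho, Tue-PM→Ivanova, Wed-AM→Ivanova, Wed-PM→Leclerc, Thu-AM→Leclerc, Thu-PM→Cho, Fri-AM→Yoon.
Loads: Leclerc 2, Ivanova 2, Yoon 1, Ibarra 0, Cho 2 — all ≤ 2.

2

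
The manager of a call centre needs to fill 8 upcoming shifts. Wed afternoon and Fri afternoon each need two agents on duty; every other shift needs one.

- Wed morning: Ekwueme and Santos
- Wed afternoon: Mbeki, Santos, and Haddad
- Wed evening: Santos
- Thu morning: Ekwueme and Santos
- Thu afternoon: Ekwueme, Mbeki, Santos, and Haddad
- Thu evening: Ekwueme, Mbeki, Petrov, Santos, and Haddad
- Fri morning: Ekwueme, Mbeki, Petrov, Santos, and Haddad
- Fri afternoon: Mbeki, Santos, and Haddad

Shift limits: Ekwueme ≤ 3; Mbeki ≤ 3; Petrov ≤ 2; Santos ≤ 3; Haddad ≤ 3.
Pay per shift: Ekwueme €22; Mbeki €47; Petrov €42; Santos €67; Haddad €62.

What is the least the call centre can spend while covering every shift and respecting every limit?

Wed evening can only be covered by Santos, so that assignment is forced.
Picking the cheapest available agent for each shift independently would cost €395, but that ignores the shift limits.
An optimal schedule: Wed morning→Ekwueme, Wed afternoon→Mbeki+Haddad, Wed evening→Santos, Thu morning→Ekwueme, Thu afternoon→Ekwueme, Thu evening→Petrov, Fri morning→Petrov, Fri afternoon→Mbeki+Haddad.
Total: 22 + 47 + 62 + 67 + 22 + 22 + 42 + 42 + 47 + 62 = €435.

€435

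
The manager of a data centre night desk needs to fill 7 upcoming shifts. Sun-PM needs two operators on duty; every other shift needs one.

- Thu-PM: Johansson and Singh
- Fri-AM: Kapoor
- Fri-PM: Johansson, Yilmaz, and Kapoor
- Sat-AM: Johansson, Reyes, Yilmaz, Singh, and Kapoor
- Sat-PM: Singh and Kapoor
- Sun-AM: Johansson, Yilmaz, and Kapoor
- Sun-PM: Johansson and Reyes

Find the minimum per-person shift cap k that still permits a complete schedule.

With 5 operators and 8 worker-slots to fill, someone must work at least ⌈8/5⌉ = 2 shifts, so k ≥ 2.
k = 2 works: Thu-PM→Johansson, Fri-AM→Kapoor, Fri-PM→Yilmaz, Sat-AM→Reyes, Sat-PM→Singh, Sun-AM→Yilmaz, Sun-PM→Johansson+Reyes.
Loads: Johansson 2, Reyes 2, Yilmaz 2, Singh 1, Kapoor 1 — all ≤ 2.

2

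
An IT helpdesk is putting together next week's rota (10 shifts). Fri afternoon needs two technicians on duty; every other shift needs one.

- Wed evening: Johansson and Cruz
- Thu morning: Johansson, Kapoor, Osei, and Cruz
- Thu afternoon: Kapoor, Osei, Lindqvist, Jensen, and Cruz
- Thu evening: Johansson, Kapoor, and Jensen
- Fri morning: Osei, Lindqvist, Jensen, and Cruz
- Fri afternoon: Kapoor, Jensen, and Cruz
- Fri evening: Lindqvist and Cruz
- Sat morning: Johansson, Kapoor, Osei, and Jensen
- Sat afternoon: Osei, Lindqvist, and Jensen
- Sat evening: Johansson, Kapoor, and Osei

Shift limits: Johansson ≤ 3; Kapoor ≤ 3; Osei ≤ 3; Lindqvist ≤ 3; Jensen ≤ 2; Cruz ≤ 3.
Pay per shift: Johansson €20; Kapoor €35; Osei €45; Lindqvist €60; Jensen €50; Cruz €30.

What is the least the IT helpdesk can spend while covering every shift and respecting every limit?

€345

Picking the cheapest available technician for each shift independently would cost €300, but that ignores the shift limits.
An optimal schedule: Wed evening→Johansson, Thu morning→Cruz, Thu afternoon→Kapoor, Thu evening→Johansson, Fri morning→Osei, Fri afternoon→Cruz+Kapoor, Fri evening→Cruz, Sat morning→Kapoor, Sat afternoon→Osei, Sat evening→Johansson.
Total: 20 + 30 + 35 + 20 + 45 + 30 + 35 + 30 + 35 + 45 + 20 = €345.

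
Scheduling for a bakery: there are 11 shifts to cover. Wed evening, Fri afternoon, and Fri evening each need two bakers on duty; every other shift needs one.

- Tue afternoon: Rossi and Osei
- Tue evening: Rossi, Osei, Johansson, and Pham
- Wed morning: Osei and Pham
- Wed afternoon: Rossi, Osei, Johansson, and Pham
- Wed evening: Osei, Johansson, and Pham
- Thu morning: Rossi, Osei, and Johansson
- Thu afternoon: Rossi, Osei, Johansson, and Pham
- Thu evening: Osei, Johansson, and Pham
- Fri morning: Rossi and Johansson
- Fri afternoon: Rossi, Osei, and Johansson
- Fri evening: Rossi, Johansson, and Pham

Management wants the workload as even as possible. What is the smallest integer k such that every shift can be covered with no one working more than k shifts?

With 4 bakers and 14 worker-slots to fill, someone must work at least ⌈14/4⌉ = 4 shifts, so k ≥ 4.
k = 4 works: Tue afternoon→Rossi, Tue evening→Johansson, Wed morning→Osei, Wed afternoon→Johansson, Wed evening→Osei+Johansson, Thu morning→Rossi, Thu afternoon→Pham, Thu evening→Osei, Fri morning→Rossi, Fri afternoon→Rossi+Osei, Fri evening→Johansson+Pham.
Loads: Rossi 4, Osei 4, Johansson 4, Pham 2 — all ≤ 4.

4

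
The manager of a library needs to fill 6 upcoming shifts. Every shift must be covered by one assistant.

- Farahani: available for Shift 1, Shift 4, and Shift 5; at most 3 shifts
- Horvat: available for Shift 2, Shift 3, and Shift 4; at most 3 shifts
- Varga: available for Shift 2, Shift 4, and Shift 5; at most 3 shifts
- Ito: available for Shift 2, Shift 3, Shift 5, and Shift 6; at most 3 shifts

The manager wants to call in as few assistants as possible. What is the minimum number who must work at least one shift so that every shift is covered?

6 slots to fill and no one can take more than 3, so at least ⌈6/3⌉ = 2 assistants are needed.
Farahani and Ito alone can cover everything: Shift 1→Farahani, Shift 2→Ito, Shift 3→Ito, Shift 4→Farahani, Shift 5→Farahani, Shift 6→Ito.

2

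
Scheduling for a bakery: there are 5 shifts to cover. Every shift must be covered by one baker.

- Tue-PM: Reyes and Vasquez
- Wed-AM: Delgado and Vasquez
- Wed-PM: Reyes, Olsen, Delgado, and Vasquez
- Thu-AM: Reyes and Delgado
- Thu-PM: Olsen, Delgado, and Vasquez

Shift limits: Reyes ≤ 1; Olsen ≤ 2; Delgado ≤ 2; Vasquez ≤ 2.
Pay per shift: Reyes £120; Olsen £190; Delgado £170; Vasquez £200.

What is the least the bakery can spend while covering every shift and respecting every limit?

Picking the cheapest available baker for each shift independently would cost £700, but that ignores the shift limits.
An optimal schedule: Tue-PM→Reyes, Wed-AM→Delgado, Wed-PM→Olsen, Thu-AM→Delgado, Thu-PM→Olsen.
Total: 120 + 170 + 190 + 170 + 190 = £840.

£840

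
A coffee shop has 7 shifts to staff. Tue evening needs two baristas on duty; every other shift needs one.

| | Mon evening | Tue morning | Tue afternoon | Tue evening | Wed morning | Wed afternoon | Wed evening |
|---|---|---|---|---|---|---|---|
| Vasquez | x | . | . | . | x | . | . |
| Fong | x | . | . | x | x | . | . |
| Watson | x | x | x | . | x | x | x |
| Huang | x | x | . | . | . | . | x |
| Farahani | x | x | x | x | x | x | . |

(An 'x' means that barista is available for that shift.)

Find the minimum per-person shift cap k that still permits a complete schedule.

With 5 baristas and 8 worker-slots to fill, someone must work at least ⌈8/5⌉ = 2 shifts, so k ≥ 2.
k = 2 works: Mon evening→Vasquez, Tue morning→Huang, Tue afternoon→Watson, Tue evening→Fong+Farahani, Wed morning→Vasquez, Wed afternoon→Watson, Wed evening→Huang.
Loads: Vasquez 2, Fong 1, Watson 2, Huang 2, Farahani 1 — all ≤ 2.

2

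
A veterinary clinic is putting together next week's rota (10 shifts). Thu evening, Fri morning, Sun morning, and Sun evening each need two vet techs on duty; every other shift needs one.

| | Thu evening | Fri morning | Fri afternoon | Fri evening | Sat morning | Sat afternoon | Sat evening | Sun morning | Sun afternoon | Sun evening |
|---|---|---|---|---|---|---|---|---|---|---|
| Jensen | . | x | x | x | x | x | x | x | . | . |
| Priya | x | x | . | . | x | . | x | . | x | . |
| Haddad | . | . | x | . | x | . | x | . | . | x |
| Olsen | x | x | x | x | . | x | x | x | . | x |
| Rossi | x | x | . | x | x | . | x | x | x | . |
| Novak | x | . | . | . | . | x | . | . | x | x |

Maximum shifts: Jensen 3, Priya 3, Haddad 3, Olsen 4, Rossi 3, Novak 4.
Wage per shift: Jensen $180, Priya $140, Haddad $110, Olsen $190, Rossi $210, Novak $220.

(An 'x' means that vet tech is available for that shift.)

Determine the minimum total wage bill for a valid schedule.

$2260

Picking the cheapest available vet tech for each shift independently would cost $2150, but that ignores the shift limits.
An optimal schedule: Thu evening→Priya+Olsen, Fri morning→Olsen+Rossi, Fri afternoon→Haddad, Fri evening→Jensen, Sat morning→Haddad, Sat afternoon→Jensen, Sat evening→Priya, Sun morning→Jensen+Olsen, Sun afternoon→Priya, Sun evening→Haddad+Olsen.
Total: 140 + 190 + 190 + 210 + 110 + 180 + 110 + 180 + 140 + 180 + 190 + 140 + 110 + 190 = $2260.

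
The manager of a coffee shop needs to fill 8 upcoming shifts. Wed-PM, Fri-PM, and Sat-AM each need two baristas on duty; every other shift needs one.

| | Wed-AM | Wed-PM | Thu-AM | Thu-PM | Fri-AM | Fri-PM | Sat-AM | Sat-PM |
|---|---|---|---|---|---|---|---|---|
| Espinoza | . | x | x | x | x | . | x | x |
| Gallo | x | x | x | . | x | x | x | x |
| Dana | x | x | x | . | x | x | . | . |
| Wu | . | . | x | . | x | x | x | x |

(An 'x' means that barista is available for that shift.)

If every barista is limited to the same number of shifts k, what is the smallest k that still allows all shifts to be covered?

3

With 4 baristas and 11 worker-slots to fill, someone must work at least ⌈11/4⌉ = 3 shifts, so k ≥ 3.
k = 3 works: Wed-AM→Gallo, Wed-PM→Espinoza+Gallo, Thu-AM→Dana, Thu-PM→Espinoza, Fri-AM→Dana, Fri-PM→Gallo+Dana, Sat-AM→Espinoza+Wu, Sat-PM→Wu.
Loads: Espinoza 3, Gallo 3, Dana 3, Wu 2 — all ≤ 3.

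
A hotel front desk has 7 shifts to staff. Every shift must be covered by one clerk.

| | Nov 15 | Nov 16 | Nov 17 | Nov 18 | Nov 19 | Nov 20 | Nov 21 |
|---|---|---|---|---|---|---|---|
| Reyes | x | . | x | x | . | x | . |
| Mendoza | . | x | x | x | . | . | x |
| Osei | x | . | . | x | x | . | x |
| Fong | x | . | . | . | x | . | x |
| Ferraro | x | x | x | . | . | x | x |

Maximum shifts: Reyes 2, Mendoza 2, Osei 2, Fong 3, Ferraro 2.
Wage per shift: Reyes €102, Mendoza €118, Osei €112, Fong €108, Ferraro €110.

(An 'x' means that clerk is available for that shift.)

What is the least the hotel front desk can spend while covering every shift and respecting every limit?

€748

Picking the cheapest available clerk for each shift independently would cost €734, but that ignores the shift limits.
An optimal schedule: Nov 15→Fong, Nov 16→Ferraro, Nov 17→Ferraro, Nov 18→Reyes, Nov 19→Fong, Nov 20→Reyes, Nov 21→Fong.
Total: 108 + 110 + 110 + 102 + 108 + 102 + 108 = €748.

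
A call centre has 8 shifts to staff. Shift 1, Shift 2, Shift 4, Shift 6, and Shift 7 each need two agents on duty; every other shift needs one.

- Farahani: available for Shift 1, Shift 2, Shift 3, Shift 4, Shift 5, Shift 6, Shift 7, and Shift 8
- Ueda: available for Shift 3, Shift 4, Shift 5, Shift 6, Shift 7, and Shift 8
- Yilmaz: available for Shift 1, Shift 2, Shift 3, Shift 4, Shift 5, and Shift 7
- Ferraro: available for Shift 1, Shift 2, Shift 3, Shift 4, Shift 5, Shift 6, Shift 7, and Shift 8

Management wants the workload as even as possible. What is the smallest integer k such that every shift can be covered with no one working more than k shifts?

With 4 agents and 13 worker-slots to fill, someone must work at least ⌈13/4⌉ = 4 shifts, so k ≥ 4.
k = 4 works: Shift 1→Farahani+Yilmaz, Shift 2→Farahani+Yilmaz, Shift 3→Ueda, Shift 4→Ueda+Yilmaz, Shift 5→Ueda, Shift 6→Farahani+Ueda, Shift 7→Yilmaz+Ferraro, Shift 8→Farahani.
Loads: Farahani 4, Ueda 4, Yilmaz 4, Ferraro 1 — all ≤ 4.

4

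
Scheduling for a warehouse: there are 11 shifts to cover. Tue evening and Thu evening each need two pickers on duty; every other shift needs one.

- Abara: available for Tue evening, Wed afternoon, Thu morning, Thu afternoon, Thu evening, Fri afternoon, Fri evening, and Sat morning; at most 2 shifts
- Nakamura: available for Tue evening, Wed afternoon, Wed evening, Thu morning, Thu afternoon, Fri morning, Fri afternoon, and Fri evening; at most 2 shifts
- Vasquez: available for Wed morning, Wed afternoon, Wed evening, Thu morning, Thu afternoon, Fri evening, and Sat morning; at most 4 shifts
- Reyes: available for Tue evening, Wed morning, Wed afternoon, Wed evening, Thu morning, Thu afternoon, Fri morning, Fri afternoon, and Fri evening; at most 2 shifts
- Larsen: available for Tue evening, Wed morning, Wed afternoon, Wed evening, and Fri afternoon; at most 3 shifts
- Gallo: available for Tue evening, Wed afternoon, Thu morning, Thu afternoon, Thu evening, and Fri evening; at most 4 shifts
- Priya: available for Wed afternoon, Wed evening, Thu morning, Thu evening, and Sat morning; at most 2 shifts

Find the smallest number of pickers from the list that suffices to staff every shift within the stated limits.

13 slots to fill and no one can take more than 4, so at least ⌈13/4⌉ = 4 pickers are needed.
No set of 4 pickers can cover every shift (each such set leaves at least one shift with no one available or exceeds a cap).
Abara, Nakamura, Vasquez, Reyes, and Gallo alone can cover everything: Tue evening→Reyes+Gallo, Wed morning→Vasquez, Wed afternoon→Vasquez, Wed evening→Nakamura, Thu morning→Vasquez, Thu afternoon→Vasquez, Thu evening→Abara+Gallo, Fri morning→Nakamura, Fri afternoon→Reyes, Fri evening→Gallo, Sat morning→Abara.

5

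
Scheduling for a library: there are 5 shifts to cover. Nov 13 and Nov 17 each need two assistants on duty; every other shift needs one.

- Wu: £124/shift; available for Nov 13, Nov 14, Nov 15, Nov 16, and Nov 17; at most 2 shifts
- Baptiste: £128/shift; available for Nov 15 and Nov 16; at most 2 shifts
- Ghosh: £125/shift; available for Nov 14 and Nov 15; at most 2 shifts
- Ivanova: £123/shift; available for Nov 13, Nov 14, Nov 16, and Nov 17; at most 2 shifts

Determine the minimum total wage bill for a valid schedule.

Nov 13 can only be covered by Wu and Ivanova, so that assignment is forced.
Nov 17 can only be covered by Wu and Ivanova, so that assignment is forced.
Picking the cheapest available assistant for each shift independently would cost £864, but that ignores the shift limits.
An optimal schedule: Nov 13→Ivanova+Wu, Nov 14→Ghosh, Nov 15→Ghosh, Nov 16→Baptiste, Nov 17→Ivanova+Wu.
Total: 123 + 124 + 125 + 125 + 128 + 123 + 124 = £872.

£872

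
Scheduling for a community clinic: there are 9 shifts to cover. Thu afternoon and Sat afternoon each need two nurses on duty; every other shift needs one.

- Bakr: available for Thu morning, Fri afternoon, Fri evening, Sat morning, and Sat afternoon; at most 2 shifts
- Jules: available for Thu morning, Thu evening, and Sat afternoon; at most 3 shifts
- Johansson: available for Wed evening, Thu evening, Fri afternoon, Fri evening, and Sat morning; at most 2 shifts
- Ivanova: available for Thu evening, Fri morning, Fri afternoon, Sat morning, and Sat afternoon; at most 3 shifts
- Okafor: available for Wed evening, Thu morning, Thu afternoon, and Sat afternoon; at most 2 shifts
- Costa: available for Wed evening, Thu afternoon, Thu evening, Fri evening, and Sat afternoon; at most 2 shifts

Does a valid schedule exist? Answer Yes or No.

Yes

Thu afternoon can only be covered by Okafor and Costa, so that assignment is forced.
Fri morning can only be covered by Ivanova, so that assignment is forced.
One valid schedule: Wed evening→Johansson, Thu morning→Bakr, Thu afternoon→Okafor+Costa, Thu evening→Jules, Fri morning→Ivanova, Fri afternoon→Bakr, Fri evening→Johansson, Sat morning→Ivanova, Sat afternoon→Jules+Ivanova.
Loads: Bakr 2/2, Jules 2/3, Johansson 2/2, Ivanova 3/3, Okafor 1/2, Costa 1/2 — all within limits.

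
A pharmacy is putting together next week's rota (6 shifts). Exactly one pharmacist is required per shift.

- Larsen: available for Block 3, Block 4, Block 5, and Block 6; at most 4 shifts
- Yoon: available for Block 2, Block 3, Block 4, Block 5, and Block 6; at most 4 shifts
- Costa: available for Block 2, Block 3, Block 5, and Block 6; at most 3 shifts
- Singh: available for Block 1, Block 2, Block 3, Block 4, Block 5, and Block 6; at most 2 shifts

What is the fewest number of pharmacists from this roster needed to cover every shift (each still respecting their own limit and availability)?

2

6 slots to fill and no one can take more than 4, so at least ⌈6/4⌉ = 2 pharmacists are needed.
Larsen and Singh alone can cover everything: Block 1→Singh, Block 2→Singh, Block 3→Larsen, Block 4→Larsen, Block 5→Larsen, Block 6→Larsen.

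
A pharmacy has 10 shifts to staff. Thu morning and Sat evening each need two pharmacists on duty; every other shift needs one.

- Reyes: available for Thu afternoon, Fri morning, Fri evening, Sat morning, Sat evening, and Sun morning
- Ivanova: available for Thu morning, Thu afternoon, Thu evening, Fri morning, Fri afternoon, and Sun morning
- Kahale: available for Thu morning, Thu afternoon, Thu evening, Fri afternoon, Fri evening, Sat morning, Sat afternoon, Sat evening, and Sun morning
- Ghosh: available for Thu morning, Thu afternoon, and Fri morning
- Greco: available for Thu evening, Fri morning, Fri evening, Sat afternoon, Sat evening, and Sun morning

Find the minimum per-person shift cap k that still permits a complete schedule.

3

With 5 pharmacists and 12 worker-slots to fill, someone must work at least ⌈12/5⌉ = 3 shifts, so k ≥ 3.
k = 3 works: Thu morning→Ivanova+Kahale, Thu afternoon→Ghosh, Thu evening→Ivanova, Fri morning→Ghosh, Fri afternoon→Ivanova, Fri evening→Reyes, Sat morning→Reyes, Sat afternoon→Kahale, Sat evening→Reyes+Kahale, Sun morning→Greco.
Loads: Reyes 3, Ivanova 3, Kahale 3, Ghosh 2, Greco 1 — all ≤ 3.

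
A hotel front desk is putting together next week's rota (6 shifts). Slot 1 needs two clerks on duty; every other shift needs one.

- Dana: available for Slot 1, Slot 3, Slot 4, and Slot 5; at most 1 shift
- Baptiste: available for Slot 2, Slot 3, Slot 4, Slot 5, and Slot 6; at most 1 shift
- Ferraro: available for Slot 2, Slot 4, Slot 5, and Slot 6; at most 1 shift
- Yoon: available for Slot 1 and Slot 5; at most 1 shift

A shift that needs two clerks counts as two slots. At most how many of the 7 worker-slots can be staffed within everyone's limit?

Total capacity across all clerks is 1+1+1+1 = 4, and 7 slots are needed, so at most 4 can be filled.
An assignment achieving 4: Slot 1→Dana+Yoon, Slot 2→Baptiste, Slot 6→Ferraro.
Loads: Dana 1/1, Baptiste 1/1, Ferraro 1/1, Yoon 1/1.

4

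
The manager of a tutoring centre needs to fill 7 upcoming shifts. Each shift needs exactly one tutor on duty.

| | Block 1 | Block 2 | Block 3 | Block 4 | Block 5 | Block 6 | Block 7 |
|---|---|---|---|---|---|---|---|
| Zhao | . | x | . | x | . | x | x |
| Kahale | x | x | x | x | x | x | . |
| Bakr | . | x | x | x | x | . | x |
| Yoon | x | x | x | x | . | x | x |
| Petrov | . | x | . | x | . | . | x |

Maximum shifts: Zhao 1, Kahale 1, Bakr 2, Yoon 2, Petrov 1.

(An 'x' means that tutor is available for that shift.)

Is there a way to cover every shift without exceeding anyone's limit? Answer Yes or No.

Yes

One valid schedule: Block 1→Kahale, Block 2→Yoon, Block 3→Bakr, Block 4→Petrov, Block 5→Bakr, Block 6→Zhao, Block 7→Yoon.
Loads: Zhao 1/1, Kahale 1/1, Bakr 2/2, Yoon 2/2, Petrov 1/1 — all within limits.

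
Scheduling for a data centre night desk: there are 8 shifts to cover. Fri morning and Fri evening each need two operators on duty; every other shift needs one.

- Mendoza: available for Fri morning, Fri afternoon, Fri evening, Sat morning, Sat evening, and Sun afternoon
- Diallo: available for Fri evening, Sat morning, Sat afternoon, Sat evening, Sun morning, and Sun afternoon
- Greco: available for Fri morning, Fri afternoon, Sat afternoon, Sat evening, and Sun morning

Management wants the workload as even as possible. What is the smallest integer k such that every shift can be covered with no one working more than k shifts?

4

With 3 operators and 10 worker-slots to fill, someone must work at least ⌈10/3⌉ = 4 shifts, so k ≥ 4.
k = 4 works: Fri morning→Mendoza+Greco, Fri afternoon→Mendoza, Fri evening→Mendoza+Diallo, Sat morning→Mendoza, Sat afternoon→Diallo, Sat evening→Greco, Sun morning→Diallo, Sun afternoon→Diallo.
Loads: Mendoza 4, Diallo 4, Greco 2 — all ≤ 4.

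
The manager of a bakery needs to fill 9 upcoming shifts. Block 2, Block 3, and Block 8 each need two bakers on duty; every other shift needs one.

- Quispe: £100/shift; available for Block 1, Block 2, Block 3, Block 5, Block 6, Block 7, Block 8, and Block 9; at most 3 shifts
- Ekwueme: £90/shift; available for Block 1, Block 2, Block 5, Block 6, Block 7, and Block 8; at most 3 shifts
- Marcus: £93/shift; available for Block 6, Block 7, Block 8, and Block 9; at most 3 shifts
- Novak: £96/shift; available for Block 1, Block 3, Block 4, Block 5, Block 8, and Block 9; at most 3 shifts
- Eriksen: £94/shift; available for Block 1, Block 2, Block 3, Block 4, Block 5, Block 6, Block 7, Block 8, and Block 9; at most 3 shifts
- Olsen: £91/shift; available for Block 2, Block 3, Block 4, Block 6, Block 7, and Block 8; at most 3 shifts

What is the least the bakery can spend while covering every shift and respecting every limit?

Picking the cheapest available baker for each shift independently would cost £1091, but that ignores the shift limits.
An optimal schedule: Block 1→Ekwueme, Block 2→Olsen+Eriksen, Block 3→Olsen+Eriksen, Block 4→Olsen, Block 5→Ekwueme, Block 6→Ekwueme, Block 7→Marcus, Block 8→Marcus+Eriksen, Block 9→Marcus.
Total: 90 + 91 + 94 + 91 + 94 + 91 + 90 + 90 + 93 + 93 + 94 + 93 = £1104.

£1104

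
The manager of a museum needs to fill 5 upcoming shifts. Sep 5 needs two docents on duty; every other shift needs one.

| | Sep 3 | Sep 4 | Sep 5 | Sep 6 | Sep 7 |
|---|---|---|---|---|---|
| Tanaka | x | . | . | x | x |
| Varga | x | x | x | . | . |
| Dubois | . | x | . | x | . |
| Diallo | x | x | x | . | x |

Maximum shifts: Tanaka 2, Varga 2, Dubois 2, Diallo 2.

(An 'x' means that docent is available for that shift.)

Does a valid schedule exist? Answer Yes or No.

Yes

Sep 5 can only be covered by Varga and Diallo, so that assignment is forced.
One valid schedule: Sep 3→Varga, Sep 4→Dubois, Sep 5→Varga+Diallo, Sep 6→Tanaka, Sep 7→Tanaka.
Loads: Tanaka 2/2, Varga 2/2, Dubois 1/2, Diallo 1/2 — all within limits.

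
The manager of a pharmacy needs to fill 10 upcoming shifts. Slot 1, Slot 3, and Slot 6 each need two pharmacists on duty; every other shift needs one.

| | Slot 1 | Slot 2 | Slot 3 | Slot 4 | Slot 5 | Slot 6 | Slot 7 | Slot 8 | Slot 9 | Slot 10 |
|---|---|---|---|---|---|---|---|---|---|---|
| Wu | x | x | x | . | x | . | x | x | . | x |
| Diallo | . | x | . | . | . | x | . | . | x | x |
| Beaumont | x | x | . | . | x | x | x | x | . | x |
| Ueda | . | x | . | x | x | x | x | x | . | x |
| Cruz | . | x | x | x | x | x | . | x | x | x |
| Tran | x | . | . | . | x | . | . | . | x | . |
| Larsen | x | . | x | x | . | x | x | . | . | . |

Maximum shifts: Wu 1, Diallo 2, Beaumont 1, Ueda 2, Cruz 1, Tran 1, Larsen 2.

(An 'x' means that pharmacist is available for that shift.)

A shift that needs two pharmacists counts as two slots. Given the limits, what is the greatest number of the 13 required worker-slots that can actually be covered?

Total capacity across all pharmacists is 1+2+1+2+1+1+2 = 10, and 13 slots are needed, so at most 10 can be filled.
An assignment achieving 10: Slot 1→Beaumont+Tran, Slot 2→Diallo, Slot 3→Wu+Cruz, Slot 4→Ueda, Slot 6→Larsen, Slot 7→Larsen, Slot 8→Ueda, Slot 9→Diallo.
Loads: Wu 1/1, Diallo 2/2, Beaumont 1/1, Ueda 2/2, Cruz 1/1, Tran 1/1, Larsen 2/2.

10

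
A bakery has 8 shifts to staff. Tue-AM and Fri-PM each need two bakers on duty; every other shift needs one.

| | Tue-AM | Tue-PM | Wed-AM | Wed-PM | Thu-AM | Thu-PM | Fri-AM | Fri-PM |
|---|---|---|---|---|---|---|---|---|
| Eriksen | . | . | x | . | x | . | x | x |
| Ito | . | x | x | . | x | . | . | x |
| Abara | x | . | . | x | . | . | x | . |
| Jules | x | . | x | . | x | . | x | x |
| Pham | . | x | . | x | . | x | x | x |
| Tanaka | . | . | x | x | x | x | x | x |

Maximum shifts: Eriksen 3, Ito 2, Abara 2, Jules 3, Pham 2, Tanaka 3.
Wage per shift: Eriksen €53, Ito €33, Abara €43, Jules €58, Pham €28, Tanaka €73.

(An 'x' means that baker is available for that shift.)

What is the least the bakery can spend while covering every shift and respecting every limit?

€425

Tue-AM can only be covered by Abara and Jules, so that assignment is forced.
Picking the cheapest available baker for each shift independently would cost €340, but that ignores the shift limits.
An optimal schedule: Tue-AM→Abara+Jules, Tue-PM→Pham, Wed-AM→Ito, Wed-PM→Abara, Thu-AM→Eriksen, Thu-PM→Pham, Fri-AM→Eriksen, Fri-PM→Ito+Eriksen.
Total: 43 + 58 + 28 + 33 + 43 + 53 + 28 + 53 + 33 + 53 = €425.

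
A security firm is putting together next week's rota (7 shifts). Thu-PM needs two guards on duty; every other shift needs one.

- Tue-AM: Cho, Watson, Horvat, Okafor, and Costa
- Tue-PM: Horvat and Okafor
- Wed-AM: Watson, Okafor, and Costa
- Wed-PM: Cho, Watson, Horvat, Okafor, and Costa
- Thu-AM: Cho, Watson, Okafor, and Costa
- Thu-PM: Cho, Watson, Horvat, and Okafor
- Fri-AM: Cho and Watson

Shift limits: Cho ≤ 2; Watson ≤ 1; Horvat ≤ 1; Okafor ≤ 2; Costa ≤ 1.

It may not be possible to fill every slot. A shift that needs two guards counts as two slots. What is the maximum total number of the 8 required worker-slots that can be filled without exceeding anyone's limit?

Total capacity across all guards is 2+1+1+2+1 = 7, and 8 slots are needed, so at most 7 can be filled.
An assignment achieving 7: Tue-AM→Okafor, Tue-PM→Horvat, Wed-AM→Watson, Wed-PM→Costa, Thu-AM→Cho, Thu-PM→Okafor, Fri-AM→Cho.
Loads: Cho 2/2, Watson 1/1, Horvat 1/1, Okafor 2/2, Costa 1/1.

7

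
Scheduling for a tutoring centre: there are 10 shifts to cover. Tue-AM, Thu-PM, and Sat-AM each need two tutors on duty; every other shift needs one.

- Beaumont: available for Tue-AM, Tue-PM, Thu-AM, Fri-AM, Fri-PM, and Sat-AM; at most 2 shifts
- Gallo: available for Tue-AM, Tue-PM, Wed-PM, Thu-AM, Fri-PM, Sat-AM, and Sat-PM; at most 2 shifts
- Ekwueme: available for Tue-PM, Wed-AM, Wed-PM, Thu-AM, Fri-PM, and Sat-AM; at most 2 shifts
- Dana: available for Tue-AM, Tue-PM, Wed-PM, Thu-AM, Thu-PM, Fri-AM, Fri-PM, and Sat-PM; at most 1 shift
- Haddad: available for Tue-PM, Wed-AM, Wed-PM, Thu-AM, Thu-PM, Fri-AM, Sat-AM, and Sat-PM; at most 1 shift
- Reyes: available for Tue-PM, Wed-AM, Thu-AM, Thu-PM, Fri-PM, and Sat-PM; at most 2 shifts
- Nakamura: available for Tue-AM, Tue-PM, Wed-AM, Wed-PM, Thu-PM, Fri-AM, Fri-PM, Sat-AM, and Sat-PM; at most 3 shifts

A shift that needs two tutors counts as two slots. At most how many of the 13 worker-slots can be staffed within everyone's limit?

Total capacity across all tutors is 2+2+2+1+1+2+3 = 13, and 13 slots are needed, so at most 13 can be filled.
An assignment achieving 13: Tue-AM→Beaumont+Gallo, Tue-PM→Nakamura, Wed-AM→Ekwueme, Wed-PM→Gallo, Thu-AM→Reyes, Thu-PM→Dana+Haddad, Fri-AM→Beaumont, Fri-PM→Nakamura, Sat-AM→Ekwueme+Nakamura, Sat-PM→Reyes.
Loads: Beaumont 2/2, Gallo 2/2, Ekwueme 2/2, Dana 1/1, Haddad 1/1, Reyes 2/2, Nakamura 3/3.

13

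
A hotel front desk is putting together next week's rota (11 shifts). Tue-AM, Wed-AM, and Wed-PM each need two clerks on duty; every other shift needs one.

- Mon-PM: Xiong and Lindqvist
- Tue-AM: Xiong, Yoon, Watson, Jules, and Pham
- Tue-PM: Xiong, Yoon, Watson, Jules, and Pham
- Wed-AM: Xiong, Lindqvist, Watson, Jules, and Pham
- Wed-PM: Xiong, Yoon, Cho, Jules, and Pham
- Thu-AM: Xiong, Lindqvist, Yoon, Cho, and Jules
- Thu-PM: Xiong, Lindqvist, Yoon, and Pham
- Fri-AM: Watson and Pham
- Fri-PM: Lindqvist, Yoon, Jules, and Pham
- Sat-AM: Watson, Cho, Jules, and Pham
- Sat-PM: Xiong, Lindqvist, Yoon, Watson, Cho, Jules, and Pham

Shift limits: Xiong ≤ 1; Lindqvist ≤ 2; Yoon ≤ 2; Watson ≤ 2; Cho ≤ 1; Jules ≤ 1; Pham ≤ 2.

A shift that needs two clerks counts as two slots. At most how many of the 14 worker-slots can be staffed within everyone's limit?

Total capacity across all clerks is 1+2+2+2+1+1+2 = 11, and 14 slots are needed, so at most 11 can be filled.
An assignment achieving 11: Mon-PM→Xiong, Tue-AM→Yoon+Jules, Tue-PM→Yoon, Wed-AM→Pham, Wed-PM→Cho+Pham, Thu-PM→Lindqvist, Fri-AM→Watson, Fri-PM→Lindqvist, Sat-AM→Watson.
Loads: Xiong 1/1, Lindqvist 2/2, Yoon 2/2, Watson 2/2, Cho 1/1, Jules 1/1, Pham 2/2.

11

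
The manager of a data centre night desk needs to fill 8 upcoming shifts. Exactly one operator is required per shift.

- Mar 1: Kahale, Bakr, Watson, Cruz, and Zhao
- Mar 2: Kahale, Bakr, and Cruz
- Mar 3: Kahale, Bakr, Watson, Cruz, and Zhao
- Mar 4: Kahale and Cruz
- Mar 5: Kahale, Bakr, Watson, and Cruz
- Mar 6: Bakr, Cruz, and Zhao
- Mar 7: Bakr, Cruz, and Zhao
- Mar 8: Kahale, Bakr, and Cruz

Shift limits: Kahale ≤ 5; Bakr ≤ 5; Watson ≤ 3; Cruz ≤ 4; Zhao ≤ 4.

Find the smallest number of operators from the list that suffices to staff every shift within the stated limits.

2

8 slots to fill and no one can take more than 5, so at least ⌈8/5⌉ = 2 operators are needed.
Kahale and Bakr alone can cover everything: Mar 1→Kahale, Mar 2→Kahale, Mar 3→Kahale, Mar 4→Kahale, Mar 5→Kahale, Mar 6→Bakr, Mar 7→Bakr, Mar 8→Bakr.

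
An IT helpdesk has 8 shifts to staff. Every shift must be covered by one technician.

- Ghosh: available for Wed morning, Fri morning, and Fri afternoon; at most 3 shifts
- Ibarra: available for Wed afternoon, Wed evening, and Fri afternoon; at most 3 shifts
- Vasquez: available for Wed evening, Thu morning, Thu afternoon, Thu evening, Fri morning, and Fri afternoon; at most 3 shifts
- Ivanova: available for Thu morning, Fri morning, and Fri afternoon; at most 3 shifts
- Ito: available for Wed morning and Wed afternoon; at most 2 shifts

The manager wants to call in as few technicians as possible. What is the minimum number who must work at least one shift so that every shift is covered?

3

8 slots to fill and no one can take more than 3, so at least ⌈8/3⌉ = 3 technicians are needed.
Ghosh, Ibarra, and Vasquez alone can cover everything: Wed morning→Ghosh, Wed afternoon→Ibarra, Wed evening→Ibarra, Thu morning→Vasquez, Thu afternoon→Vasquez, Thu evening→Vasquez, Fri morning→Ghosh, Fri afternoon→Ghosh.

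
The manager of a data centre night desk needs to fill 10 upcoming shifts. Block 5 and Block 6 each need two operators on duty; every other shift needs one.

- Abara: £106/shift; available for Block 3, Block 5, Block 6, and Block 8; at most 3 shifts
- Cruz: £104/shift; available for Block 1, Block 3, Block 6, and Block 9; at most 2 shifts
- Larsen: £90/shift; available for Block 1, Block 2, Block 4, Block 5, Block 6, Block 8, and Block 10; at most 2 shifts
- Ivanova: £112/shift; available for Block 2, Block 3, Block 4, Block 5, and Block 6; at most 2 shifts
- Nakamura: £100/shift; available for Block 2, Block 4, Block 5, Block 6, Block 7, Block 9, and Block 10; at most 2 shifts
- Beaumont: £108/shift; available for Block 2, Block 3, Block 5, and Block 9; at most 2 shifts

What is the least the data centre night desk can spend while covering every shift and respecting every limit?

Block 7 can only be covered by Nakamura, so that assignment is forced.
Picking the cheapest available operator for each shift independently would cost £1134, but that ignores the shift limits.
An optimal schedule: Block 1→Larsen, Block 2→Beaumont, Block 3→Abara, Block 4→Ivanova, Block 5→Abara+Beaumont, Block 6→Cruz+Abara, Block 7→Nakamura, Block 8→Larsen, Block 9→Cruz, Block 10→Nakamura.
Total: 90 + 108 + 106 + 112 + 106 + 108 + 104 + 106 + 100 + 90 + 104 + 100 = £1234.

£1234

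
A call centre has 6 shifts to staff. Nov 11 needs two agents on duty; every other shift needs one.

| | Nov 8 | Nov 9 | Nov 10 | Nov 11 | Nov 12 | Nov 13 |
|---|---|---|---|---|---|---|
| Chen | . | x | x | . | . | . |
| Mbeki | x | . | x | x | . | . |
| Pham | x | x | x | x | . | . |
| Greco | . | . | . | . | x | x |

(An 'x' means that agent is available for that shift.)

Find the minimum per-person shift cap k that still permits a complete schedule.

2

With 4 agents and 7 worker-slots to fill, someone must work at least ⌈7/4⌉ = 2 shifts, so k ≥ 2.
k = 2 works: Nov 8→Mbeki, Nov 9→Chen, Nov 10→Chen, Nov 11→Mbeki+Pham, Nov 12→Greco, Nov 13→Greco.
Loads: Chen 2, Mbeki 2, Pham 1, Greco 2 — all ≤ 2.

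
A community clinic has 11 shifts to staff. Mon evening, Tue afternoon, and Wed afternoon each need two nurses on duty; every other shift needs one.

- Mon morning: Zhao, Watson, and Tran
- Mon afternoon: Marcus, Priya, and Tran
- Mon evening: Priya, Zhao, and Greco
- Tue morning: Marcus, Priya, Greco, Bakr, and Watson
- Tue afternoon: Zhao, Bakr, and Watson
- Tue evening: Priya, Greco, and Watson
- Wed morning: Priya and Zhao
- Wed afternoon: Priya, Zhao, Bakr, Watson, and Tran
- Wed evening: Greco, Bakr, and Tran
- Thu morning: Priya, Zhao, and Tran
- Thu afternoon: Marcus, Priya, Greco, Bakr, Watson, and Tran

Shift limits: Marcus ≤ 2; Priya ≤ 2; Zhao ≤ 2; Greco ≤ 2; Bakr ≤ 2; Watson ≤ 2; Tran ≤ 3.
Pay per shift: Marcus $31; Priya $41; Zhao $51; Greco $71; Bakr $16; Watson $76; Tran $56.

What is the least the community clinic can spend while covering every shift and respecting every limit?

Picking the cheapest available nurse for each shift independently would cost $469, but that ignores the shift limits.
An optimal schedule: Mon morning→Zhao, Mon afternoon→Marcus, Mon evening→Priya+Zhao, Tue morning→Marcus, Tue afternoon→Bakr+Watson, Tue evening→Greco, Wed morning→Priya, Wed afternoon→Bakr+Tran, Wed evening→Tran, Thu morning→Tran, Thu afternoon→Greco.
Total: 51 + 31 + 41 + 51 + 31 + 16 + 76 + 71 + 41 + 16 + 56 + 56 + 56 + 71 = $664.

$664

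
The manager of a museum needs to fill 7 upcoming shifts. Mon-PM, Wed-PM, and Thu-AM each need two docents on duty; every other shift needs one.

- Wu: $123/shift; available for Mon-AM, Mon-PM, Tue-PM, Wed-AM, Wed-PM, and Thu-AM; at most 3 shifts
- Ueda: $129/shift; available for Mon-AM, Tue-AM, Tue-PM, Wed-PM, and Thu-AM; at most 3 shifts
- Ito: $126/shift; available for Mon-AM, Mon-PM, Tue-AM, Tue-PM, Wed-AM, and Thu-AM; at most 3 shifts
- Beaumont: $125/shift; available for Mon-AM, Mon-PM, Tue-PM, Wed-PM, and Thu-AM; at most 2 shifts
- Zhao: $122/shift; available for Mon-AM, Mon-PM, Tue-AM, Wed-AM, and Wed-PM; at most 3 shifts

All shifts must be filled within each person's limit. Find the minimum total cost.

Picking the cheapest available docent for each shift independently would cost $1227, but that ignores the shift limits.
An optimal schedule: Mon-AM→Zhao, Mon-PM→Wu+Ito, Tue-AM→Zhao, Tue-PM→Wu, Wed-AM→Zhao, Wed-PM→Wu+Beaumont, Thu-AM→Beaumont+Ito.
Total: 122 + 123 + 126 + 122 + 123 + 122 + 123 + 125 + 125 + 126 = $1237.

$1237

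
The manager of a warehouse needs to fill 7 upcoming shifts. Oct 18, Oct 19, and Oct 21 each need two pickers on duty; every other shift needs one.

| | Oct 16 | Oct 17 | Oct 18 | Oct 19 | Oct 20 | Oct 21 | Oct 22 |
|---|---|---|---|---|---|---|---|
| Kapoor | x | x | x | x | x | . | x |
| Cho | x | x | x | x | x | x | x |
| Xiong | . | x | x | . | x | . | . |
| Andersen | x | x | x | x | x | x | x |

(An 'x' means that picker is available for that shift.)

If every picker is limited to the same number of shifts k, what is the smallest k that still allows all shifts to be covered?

3

With 4 pickers and 10 worker-slots to fill, someone must work at least ⌈10/4⌉ = 3 shifts, so k ≥ 3.
k = 3 works: Oct 16→Kapoor, Oct 17→Cho, Oct 18→Xiong+Andersen, Oct 19→Kapoor+Cho, Oct 20→Xiong, Oct 21→Cho+Andersen, Oct 22→Kapoor.
Loads: Kapoor 3, Cho 3, Xiong 2, Andersen 2 — all ≤ 3.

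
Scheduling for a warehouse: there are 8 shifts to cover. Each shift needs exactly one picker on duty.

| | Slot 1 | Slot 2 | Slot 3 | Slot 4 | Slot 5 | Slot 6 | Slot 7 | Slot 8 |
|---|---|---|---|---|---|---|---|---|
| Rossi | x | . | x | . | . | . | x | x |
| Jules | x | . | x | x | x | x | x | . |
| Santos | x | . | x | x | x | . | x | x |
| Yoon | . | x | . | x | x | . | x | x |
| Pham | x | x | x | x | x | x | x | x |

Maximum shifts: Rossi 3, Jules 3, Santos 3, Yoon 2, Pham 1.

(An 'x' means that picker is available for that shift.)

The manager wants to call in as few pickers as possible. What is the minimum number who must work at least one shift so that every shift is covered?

8 slots to fill and no one can take more than 3, so at least ⌈8/3⌉ = 3 pickers are needed.
Rossi, Jules, and Yoon alone can cover everything: Slot 1→Rossi, Slot 2→Yoon, Slot 3→Rossi, Slot 4→Jules, Slot 5→Jules, Slot 6→Jules, Slot 7→Yoon, Slot 8→Rossi.

3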